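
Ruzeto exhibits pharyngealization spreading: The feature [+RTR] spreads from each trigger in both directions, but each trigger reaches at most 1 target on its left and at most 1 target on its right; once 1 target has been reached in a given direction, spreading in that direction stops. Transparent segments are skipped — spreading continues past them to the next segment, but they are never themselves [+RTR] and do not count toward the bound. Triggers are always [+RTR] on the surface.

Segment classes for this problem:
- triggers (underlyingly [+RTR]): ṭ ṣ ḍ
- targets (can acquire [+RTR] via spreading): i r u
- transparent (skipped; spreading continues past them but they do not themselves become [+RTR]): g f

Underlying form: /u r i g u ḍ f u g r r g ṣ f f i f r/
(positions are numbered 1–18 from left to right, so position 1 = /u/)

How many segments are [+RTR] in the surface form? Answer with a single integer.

From /ḍ/ at 6 rightward: 7 /f/ transparent; 8 /u/ → [+RTR]; bound reached.
From /ḍ/ at 6 leftward: 5 /u/ → [+RTR]; bound reached.
From /ṣ/ at 13 rightward: 14 /f/ transparent; 15 /f/ transparent; 16 /i/ → [+RTR]; bound reached.
From /ṣ/ at 13 leftward: 12 /g/ transparent; 11 /r/ → [+RTR]; bound reached.
Targets with no active source: positions 1 2 3 10 18 stay [-emphatic].
[+RTR] positions on the surface: 5 6 8 11 13 16.

6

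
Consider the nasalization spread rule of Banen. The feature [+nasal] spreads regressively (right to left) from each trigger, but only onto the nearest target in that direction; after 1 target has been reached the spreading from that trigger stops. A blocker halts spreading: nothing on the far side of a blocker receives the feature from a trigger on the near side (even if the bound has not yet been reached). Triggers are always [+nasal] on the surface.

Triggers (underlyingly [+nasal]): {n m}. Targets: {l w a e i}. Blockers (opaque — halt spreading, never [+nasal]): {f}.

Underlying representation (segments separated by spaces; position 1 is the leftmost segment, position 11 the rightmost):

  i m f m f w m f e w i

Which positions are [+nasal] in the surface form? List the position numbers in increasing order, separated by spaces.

1 2 4 6 7

From /m/ at 2 leftward: 1 /i/ → [+nasal]; bound reached.
From /m/ at 4 leftward: 3 /f/ blocks.
From /m/ at 7 leftward: 6 /w/ → [+nasal]; bound reached.
Targets with no active source: positions 9 10 11 stay [-nasal].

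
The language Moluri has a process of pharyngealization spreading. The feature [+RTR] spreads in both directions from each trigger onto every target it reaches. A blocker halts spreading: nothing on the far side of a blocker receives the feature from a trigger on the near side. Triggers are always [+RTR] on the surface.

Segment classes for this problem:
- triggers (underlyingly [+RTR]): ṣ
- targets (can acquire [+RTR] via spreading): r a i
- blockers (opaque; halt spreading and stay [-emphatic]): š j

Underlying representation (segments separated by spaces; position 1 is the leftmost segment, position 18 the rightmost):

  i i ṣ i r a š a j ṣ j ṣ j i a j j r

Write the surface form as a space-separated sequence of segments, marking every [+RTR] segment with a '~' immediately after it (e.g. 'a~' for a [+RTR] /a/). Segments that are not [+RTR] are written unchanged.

From /ṣ/ at 3 rightward: 4 /i/ → [+RTR]; 5 /r/ → [+RTR]; 6 /a/ → [+RTR]; 7 /š/ blocks.
From /ṣ/ at 3 leftward: 2 /i/ → [+RTR]; 1 /i/ → [+RTR]; word edge.
From /ṣ/ at 10 rightward: 11 /j/ blocks.
From /ṣ/ at 10 leftward: 9 /j/ blocks.
From /ṣ/ at 12 rightward: 13 /j/ blocks.
From /ṣ/ at 12 leftward: 11 /j/ blocks.
Targets with no active source: positions 8 14 15 18 stay [-emphatic].
[+RTR] positions on the surface: 1 2 3 4 5 6 10 12.

i~ i~ ṣ~ i~ r~ a~ š a j ṣ~ j ṣ~ j i a j j r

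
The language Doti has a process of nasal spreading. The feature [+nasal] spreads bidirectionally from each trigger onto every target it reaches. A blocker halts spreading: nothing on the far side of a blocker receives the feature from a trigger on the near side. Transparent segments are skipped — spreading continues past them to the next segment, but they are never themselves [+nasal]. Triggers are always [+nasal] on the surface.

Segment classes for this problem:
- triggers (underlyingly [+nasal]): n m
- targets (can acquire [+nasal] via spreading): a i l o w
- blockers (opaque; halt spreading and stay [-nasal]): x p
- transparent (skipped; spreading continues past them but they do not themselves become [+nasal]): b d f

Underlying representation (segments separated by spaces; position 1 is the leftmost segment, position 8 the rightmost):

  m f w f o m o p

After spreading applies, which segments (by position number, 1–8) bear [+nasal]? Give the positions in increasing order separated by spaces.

1 3 5 6 7

From /m/ at 1 rightward: 2 /f/ transparent; 3 /w/ → [+nasal]; 4 /f/ transparent; 5 /o/ → [+nasal]; 6 /m/ is itself a trigger — this domain ends here.
From /m/ at 1 leftward: word edge.
From /m/ at 6 rightward: 7 /o/ → [+nasal]; 8 /p/ blocks.
From /m/ at 6 leftward: 5 /o/ → [+nasal]; 4 /f/ transparent; 3 /w/ → [+nasal]; 2 /f/ transparent; 1 /m/ is itself a trigger — this domain ends here.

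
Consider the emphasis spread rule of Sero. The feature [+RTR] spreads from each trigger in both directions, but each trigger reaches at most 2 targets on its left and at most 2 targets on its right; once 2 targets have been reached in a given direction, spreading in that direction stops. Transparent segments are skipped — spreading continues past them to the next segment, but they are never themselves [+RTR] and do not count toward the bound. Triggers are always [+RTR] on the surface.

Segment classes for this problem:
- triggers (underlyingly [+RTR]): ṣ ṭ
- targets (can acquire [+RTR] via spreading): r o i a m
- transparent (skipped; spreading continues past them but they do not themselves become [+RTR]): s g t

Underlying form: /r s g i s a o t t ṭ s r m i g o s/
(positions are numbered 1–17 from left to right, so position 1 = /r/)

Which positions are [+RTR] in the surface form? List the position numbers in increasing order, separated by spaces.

6 7 10 12 13

From /ṭ/ at 10 rightward: 11 /s/ transparent; 12 /r/ → [+RTR]; 13 /m/ → [+RTR]; bound reached.
From /ṭ/ at 10 leftward: 9 /t/ transparent; 8 /t/ transparent; 7 /o/ → [+RTR]; 6 /a/ → [+RTR]; bound reached.
Targets with no active source: positions 1 4 14 16 stay [-emphatic].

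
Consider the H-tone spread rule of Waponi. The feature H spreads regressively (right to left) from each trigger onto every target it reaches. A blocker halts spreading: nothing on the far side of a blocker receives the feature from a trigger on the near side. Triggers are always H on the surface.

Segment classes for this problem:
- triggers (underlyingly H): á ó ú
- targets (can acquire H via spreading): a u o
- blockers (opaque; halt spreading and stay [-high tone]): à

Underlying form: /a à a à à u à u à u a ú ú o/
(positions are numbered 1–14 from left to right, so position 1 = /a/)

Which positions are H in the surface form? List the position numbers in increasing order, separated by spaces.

From /ú/ at 12 leftward: 11 /a/ → H; 10 /u/ → H; 9 /à/ blocks.
From /ú/ at 13 leftward: 12 /ú/ is itself a trigger — this domain ends here.
Targets with no active source: positions 1 3 6 8 14 stay [-high tone].

10 11 12 13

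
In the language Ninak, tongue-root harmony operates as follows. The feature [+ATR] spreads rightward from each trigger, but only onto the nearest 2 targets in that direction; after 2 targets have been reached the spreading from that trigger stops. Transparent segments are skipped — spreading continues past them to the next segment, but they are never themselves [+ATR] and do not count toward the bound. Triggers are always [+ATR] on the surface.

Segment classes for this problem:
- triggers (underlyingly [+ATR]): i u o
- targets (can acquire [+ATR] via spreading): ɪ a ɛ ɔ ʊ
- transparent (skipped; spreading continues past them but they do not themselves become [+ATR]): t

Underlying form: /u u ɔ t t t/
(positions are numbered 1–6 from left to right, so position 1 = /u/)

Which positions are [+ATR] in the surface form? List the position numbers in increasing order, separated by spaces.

From /u/ at 1 rightward: 2 /u/ is itself a trigger — this domain ends here.
From /u/ at 2 rightward: 3 /ɔ/ → [+ATR]; 4 /t/ transparent; 5 /t/ transparent; 6 /t/ transparent; word edge.

1 2 3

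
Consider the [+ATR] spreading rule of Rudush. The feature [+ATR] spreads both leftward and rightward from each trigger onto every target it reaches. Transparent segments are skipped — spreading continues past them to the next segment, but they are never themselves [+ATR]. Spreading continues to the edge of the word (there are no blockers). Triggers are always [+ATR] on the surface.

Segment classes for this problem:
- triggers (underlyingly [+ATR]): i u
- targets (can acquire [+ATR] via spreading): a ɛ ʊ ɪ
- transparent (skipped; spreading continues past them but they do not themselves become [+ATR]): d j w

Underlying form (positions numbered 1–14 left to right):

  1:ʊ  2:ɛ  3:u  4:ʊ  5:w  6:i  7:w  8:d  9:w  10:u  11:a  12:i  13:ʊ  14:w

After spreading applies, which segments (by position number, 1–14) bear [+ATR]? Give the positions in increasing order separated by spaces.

1 2 3 4 6 10 11 12 13

From /u/ at 3 rightward: 4 /ʊ/ → [+ATR]; 5 /w/ transparent; 6 /i/ is itself a trigger — this domain ends here.
From /u/ at 3 leftward: 2 /ɛ/ → [+ATR]; 1 /ʊ/ → [+ATR]; word edge.
From /i/ at 6 rightward: 7 /w/ transparent; 8 /d/ transparent; 9 /w/ transparent; 10 /u/ is itself a trigger — this domain ends here.
From /i/ at 6 leftward: 5 /w/ transparent; 4 /ʊ/ → [+ATR]; 3 /u/ is itself a trigger — this domain ends here.
From /u/ at 10 rightward: 11 /a/ → [+ATR]; 12 /i/ is itself a trigger — this domain ends here.
From /u/ at 10 leftward: 9 /w/ transparent; 8 /d/ transparent; 7 /w/ transparent; 6 /i/ is itself a trigger — this domain ends here.
From /i/ at 12 rightward: 13 /ʊ/ → [+ATR]; 14 /w/ transparent; word edge.
From /i/ at 12 leftward: 11 /a/ → [+ATR]; 10 /u/ is itself a trigger — this domain ends here.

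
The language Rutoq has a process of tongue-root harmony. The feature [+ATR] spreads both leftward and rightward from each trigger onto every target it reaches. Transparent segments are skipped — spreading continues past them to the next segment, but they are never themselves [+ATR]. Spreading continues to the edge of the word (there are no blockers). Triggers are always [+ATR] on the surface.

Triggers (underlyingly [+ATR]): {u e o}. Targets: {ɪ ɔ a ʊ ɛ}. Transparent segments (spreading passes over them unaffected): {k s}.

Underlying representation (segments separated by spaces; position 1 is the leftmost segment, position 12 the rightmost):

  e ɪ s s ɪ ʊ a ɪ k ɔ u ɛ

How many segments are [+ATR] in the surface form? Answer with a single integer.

9

From /e/ at 1 rightward: 2 /ɪ/ → [+ATR]; 3 /s/ transparent; 4 /s/ transparent; 5 /ɪ/ → [+ATR]; 6 /ʊ/ → [+ATR]; 7 /a/ → [+ATR]; 8 /ɪ/ → [+ATR]; 9 /k/ transparent; 10 /ɔ/ → [+ATR]; 11 /u/ is itself a trigger — this domain ends here.
From /e/ at 1 leftward: word edge.
From /u/ at 11 rightward: 12 /ɛ/ → [+ATR]; word edge.
From /u/ at 11 leftward: 10 /ɔ/ → [+ATR]; 9 /k/ transparent; 8 /ɪ/ → [+ATR]; 7 /a/ → [+ATR]; 6 /ʊ/ → [+ATR]; 5 /ɪ/ → [+ATR]; 4 /s/ transparent; 3 /s/ transparent; 2 /ɪ/ → [+ATR]; 1 /e/ is itself a trigger — this domain ends here.
[+ATR] positions on the surface: 1 2 5 6 7 8 10 11 12.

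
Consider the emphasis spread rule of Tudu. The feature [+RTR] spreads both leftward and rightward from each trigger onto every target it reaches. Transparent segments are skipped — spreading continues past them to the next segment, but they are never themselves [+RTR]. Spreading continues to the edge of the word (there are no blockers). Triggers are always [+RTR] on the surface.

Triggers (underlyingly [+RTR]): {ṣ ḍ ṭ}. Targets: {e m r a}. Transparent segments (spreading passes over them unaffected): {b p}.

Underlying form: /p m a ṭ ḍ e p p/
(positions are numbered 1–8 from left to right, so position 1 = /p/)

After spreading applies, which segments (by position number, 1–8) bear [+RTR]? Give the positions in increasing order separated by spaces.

From /ṭ/ at 4 rightward: 5 /ḍ/ is itself a trigger — this domain ends here.
From /ṭ/ at 4 leftward: 3 /a/ → [+RTR]; 2 /m/ → [+RTR]; 1 /p/ transparent; word edge.
From /ḍ/ at 5 rightward: 6 /e/ → [+RTR]; 7 /p/ transparent; 8 /p/ transparent; word edge.
From /ḍ/ at 5 leftward: 4 /ṭ/ is itself a trigger — this domain ends here.

2 3 4 5 6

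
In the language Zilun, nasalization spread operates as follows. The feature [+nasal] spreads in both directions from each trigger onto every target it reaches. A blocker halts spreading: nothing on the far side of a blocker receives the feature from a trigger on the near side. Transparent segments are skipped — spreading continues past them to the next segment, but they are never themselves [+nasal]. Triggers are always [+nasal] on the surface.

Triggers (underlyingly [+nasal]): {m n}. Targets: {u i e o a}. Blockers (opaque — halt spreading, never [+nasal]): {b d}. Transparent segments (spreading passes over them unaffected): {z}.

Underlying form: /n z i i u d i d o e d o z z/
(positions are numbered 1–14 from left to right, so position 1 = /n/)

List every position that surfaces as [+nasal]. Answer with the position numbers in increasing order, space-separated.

1 3 4 5

From /n/ at 1 rightward: 2 /z/ transparent; 3 /i/ → [+nasal]; 4 /i/ → [+nasal]; 5 /u/ → [+nasal]; 6 /d/ blocks.
From /n/ at 1 leftward: word edge.
Targets with no active source: positions 7 9 10 12 stay [-nasal].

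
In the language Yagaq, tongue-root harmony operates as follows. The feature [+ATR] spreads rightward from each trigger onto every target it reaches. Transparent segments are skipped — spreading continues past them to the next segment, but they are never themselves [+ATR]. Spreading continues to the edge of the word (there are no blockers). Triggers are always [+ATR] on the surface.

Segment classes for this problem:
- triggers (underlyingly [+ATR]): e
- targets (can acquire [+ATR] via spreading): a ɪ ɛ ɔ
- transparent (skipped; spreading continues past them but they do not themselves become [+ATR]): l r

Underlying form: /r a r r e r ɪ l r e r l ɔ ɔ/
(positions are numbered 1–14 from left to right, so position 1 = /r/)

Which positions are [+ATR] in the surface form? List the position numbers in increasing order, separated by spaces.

From /e/ at 5 rightward: 6 /r/ transparent; 7 /ɪ/ → [+ATR]; 8 /l/ transparent; 9 /r/ transparent; 10 /e/ is itself a trigger — this domain ends here.
From /e/ at 10 rightward: 11 /r/ transparent; 12 /l/ transparent; 13 /ɔ/ → [+ATR]; 14 /ɔ/ → [+ATR]; word edge.
Target with no active source: position 2 stays [-ATR].

5 7 10 13 14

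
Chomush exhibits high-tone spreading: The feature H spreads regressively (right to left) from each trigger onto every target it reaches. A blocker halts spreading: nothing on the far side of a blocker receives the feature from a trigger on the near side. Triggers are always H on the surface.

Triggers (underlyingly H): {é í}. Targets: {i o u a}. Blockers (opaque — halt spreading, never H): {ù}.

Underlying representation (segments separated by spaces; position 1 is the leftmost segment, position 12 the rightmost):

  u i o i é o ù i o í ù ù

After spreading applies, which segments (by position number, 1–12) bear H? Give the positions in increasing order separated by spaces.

From /é/ at 5 leftward: 4 /i/ → H; 3 /o/ → H; 2 /i/ → H; 1 /u/ → H; word edge.
From /í/ at 10 leftward: 9 /o/ → H; 8 /i/ → H; 7 /ù/ blocks.
Target with no active source: position 6 stays [-high tone].

1 2 3 4 5 8 9 10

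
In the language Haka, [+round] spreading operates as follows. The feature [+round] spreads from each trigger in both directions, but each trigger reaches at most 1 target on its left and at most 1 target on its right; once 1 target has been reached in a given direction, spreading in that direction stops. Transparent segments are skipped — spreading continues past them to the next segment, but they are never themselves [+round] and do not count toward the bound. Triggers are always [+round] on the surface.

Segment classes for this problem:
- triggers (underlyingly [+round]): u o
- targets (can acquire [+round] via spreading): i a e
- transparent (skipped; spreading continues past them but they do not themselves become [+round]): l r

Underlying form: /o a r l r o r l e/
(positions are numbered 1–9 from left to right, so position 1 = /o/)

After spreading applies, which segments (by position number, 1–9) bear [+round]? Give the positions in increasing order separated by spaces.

From /o/ at 1 rightward: 2 /a/ → [+round]; bound reached.
From /o/ at 1 leftward: word edge.
From /o/ at 6 rightward: 7 /r/ transparent; 8 /l/ transparent; 9 /e/ → [+round]; bound reached.
From /o/ at 6 leftward: 5 /r/ transparent; 4 /l/ transparent; 3 /r/ transparent; 2 /a/ → [+round]; bound reached.

1 2 6 9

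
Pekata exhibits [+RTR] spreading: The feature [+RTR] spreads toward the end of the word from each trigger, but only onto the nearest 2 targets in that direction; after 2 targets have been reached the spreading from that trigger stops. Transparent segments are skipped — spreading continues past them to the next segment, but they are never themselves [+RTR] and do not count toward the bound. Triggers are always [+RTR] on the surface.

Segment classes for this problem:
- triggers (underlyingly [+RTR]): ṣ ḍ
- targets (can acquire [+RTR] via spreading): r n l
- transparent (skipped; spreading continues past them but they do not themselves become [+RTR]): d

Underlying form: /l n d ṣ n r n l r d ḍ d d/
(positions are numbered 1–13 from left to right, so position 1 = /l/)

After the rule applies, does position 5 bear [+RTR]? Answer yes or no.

From /ṣ/ at 4 rightward: 5 /n/ → [+RTR]; 6 /r/ → [+RTR]; bound reached.
From /ḍ/ at 11 rightward: 12 /d/ transparent; 13 /d/ transparent; word edge.
Targets with no active source: positions 1 2 7 8 9 stay [-emphatic].
[+RTR] positions on the surface: 4 5 6 11.

yes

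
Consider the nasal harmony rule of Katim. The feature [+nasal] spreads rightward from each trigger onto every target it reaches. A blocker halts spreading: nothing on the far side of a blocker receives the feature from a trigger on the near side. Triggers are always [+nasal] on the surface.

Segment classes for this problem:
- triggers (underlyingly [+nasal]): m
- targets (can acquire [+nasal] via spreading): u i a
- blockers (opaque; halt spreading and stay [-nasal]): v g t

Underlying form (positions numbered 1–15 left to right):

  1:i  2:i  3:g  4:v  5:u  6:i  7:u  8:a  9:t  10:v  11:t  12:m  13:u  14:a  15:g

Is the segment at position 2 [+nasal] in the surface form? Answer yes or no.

From /m/ at 12 rightward: 13 /u/ → [+nasal]; 14 /a/ → [+nasal]; 15 /g/ blocks.
Targets with no active source: positions 1 2 5 6 7 8 stay [-nasal].
[+nasal] positions on the surface: 12 13 14.

no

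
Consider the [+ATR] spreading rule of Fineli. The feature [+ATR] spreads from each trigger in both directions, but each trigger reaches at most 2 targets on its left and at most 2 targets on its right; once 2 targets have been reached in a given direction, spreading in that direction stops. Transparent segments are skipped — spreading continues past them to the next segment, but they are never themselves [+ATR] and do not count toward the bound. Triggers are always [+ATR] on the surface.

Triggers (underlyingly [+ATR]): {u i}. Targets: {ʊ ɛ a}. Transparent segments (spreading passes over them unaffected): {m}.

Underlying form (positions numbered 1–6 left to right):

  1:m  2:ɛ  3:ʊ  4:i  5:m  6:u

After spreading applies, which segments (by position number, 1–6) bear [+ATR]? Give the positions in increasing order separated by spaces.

From /i/ at 4 rightward: 5 /m/ transparent; 6 /u/ is itself a trigger — this domain ends here.
From /i/ at 4 leftward: 3 /ʊ/ → [+ATR]; 2 /ɛ/ → [+ATR]; bound reached.
From /u/ at 6 rightward: word edge.
From /u/ at 6 leftward: 5 /m/ transparent; 4 /i/ is itself a trigger — this domain ends here.

2 3 4 6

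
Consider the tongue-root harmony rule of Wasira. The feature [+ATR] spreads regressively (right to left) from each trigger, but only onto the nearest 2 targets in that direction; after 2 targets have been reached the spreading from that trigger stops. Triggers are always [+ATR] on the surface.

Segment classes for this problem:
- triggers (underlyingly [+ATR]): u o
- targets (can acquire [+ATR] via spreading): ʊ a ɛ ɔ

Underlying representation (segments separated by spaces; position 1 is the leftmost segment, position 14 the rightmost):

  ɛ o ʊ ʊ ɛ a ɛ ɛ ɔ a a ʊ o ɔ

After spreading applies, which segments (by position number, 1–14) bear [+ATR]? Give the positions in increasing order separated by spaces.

From /o/ at 2 leftward: 1 /ɛ/ → [+ATR]; word edge.
From /o/ at 13 leftward: 12 /ʊ/ → [+ATR]; 11 /a/ → [+ATR]; bound reached.
Targets with no active source: positions 3 4 5 6 7 8 9 10 14 stay [-ATR].

1 2 11 12 13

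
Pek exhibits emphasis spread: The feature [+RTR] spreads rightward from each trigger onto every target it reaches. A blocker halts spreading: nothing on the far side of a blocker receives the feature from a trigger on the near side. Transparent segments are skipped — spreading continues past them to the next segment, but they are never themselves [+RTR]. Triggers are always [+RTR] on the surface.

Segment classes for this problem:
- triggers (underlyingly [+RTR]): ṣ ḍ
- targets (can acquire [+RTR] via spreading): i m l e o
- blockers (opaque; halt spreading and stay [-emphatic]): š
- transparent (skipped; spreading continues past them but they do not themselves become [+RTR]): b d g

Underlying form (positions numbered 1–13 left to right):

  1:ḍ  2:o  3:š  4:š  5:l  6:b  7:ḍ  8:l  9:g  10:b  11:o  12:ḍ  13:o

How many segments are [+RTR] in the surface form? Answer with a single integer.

7

From /ḍ/ at 1 rightward: 2 /o/ → [+RTR]; 3 /š/ blocks.
From /ḍ/ at 7 rightward: 8 /l/ → [+RTR]; 9 /g/ transparent; 10 /b/ transparent; 11 /o/ → [+RTR]; 12 /ḍ/ is itself a trigger — this domain ends here.
From /ḍ/ at 12 rightward: 13 /o/ → [+RTR]; word edge.
Target with no active source: position 5 stays [-emphatic].
[+RTR] positions on the surface: 1 2 7 8 11 12 13.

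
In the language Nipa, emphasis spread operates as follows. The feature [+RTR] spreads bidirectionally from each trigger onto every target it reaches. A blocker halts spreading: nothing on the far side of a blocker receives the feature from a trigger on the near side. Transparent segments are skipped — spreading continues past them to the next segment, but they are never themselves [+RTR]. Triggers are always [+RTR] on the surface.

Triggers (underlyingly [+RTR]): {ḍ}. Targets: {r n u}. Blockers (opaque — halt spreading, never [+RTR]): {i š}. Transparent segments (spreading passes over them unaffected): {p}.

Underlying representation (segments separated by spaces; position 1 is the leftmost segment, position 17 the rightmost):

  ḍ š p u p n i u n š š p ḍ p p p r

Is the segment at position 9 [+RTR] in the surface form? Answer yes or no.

From /ḍ/ at 1 rightward: 2 /š/ blocks.
From /ḍ/ at 1 leftward: word edge.
From /ḍ/ at 13 rightward: 14 /p/ transparent; 15 /p/ transparent; 16 /p/ transparent; 17 /r/ → [+RTR]; word edge.
From /ḍ/ at 13 leftward: 12 /p/ transparent; 11 /š/ blocks.
Targets with no active source: positions 4 6 8 9 stay [-emphatic].
[+RTR] positions on the surface: 1 13 17.

no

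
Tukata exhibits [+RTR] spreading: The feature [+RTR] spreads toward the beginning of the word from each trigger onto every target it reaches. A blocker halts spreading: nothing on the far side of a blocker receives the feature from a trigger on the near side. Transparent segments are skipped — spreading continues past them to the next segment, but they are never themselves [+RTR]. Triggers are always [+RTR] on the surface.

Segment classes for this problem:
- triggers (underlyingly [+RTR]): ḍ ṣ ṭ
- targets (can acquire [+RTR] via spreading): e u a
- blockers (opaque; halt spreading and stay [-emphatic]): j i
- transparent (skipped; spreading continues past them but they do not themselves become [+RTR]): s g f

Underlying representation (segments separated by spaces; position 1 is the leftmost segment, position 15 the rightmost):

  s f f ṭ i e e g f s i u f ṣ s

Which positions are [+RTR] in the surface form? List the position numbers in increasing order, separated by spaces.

From /ṭ/ at 4 leftward: 3 /f/ transparent; 2 /f/ transparent; 1 /s/ transparent; word edge.
From /ṣ/ at 14 leftward: 13 /f/ transparent; 12 /u/ → [+RTR]; 11 /i/ blocks.
Targets with no active source: positions 6 7 stay [-emphatic].

4 12 14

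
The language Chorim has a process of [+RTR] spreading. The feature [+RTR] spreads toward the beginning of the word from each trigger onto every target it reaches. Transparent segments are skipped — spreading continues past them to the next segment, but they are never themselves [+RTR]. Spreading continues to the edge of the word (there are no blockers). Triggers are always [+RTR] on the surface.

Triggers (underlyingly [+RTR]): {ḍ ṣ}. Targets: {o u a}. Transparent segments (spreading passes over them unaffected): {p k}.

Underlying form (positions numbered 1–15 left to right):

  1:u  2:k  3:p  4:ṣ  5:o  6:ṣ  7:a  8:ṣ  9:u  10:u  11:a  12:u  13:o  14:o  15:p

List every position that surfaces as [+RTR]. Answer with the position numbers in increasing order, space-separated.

From /ṣ/ at 4 leftward: 3 /p/ transparent; 2 /k/ transparent; 1 /u/ → [+RTR]; word edge.
From /ṣ/ at 6 leftward: 5 /o/ → [+RTR]; 4 /ṣ/ is itself a trigger — this domain ends here.
From /ṣ/ at 8 leftward: 7 /a/ → [+RTR]; 6 /ṣ/ is itself a trigger — this domain ends here.
Targets with no active source: positions 9 10 11 12 13 14 stay [-emphatic].

1 4 5 6 7 8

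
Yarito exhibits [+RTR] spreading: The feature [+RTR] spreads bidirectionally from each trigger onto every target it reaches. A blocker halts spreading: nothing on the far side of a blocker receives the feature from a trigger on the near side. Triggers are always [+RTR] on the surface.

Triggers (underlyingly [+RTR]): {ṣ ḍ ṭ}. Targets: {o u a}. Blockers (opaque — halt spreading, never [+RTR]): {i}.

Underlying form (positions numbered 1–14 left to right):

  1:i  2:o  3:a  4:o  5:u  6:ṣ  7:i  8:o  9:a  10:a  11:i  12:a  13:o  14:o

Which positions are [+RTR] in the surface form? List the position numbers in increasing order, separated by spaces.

From /ṣ/ at 6 rightward: 7 /i/ blocks.
From /ṣ/ at 6 leftward: 5 /u/ → [+RTR]; 4 /o/ → [+RTR]; 3 /a/ → [+RTR]; 2 /o/ → [+RTR]; 1 /i/ blocks.
Targets with no active source: positions 8 9 10 12 13 14 stay [-emphatic].

2 3 4 5 6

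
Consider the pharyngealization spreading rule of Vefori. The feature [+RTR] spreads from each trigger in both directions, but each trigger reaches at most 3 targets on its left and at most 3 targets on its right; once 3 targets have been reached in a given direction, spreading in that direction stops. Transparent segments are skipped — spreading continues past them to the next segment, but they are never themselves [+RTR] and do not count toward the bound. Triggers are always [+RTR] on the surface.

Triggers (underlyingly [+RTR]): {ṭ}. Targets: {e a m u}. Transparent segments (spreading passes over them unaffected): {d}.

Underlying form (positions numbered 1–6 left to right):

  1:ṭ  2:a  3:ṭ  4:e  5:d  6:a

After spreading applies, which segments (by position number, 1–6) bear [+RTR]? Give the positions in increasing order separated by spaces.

1 2 3 4 6

From /ṭ/ at 1 rightward: 2 /a/ → [+RTR]; 3 /ṭ/ is itself a trigger — this domain ends here.
From /ṭ/ at 1 leftward: word edge.
From /ṭ/ at 3 rightward: 4 /e/ → [+RTR]; 5 /d/ transparent; 6 /a/ → [+RTR]; word edge.
From /ṭ/ at 3 leftward: 2 /a/ → [+RTR]; 1 /ṭ/ is itself a trigger — this domain ends here.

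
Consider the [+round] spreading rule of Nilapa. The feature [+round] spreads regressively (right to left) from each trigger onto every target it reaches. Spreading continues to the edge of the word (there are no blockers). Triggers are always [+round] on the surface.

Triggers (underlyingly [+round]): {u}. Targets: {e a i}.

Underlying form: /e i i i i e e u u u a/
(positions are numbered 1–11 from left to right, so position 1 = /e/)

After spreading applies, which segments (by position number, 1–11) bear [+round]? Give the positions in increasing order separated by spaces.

1 2 3 4 5 6 7 8 9 10

From /u/ at 8 leftward: 7 /e/ → [+round]; 6 /e/ → [+round]; 5 /i/ → [+round]; 4 /i/ → [+round]; 3 /i/ → [+round]; 2 /i/ → [+round]; 1 /e/ → [+round]; word edge.
From /u/ at 9 leftward: 8 /u/ is itself a trigger — this domain ends here.
From /u/ at 10 leftward: 9 /u/ is itself a trigger — this domain ends here.
Target with no active source: position 11 stays [-round].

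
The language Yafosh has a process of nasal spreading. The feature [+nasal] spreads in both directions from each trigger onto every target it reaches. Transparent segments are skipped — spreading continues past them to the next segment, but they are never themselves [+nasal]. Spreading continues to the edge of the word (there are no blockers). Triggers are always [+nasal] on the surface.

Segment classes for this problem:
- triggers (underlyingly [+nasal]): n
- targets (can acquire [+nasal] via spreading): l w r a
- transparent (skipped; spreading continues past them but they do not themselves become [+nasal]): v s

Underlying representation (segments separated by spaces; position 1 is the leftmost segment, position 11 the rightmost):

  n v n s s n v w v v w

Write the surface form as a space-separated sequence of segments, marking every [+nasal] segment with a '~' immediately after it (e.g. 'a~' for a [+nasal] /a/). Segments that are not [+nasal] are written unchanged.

From /n/ at 1 rightward: 2 /v/ transparent; 3 /n/ is itself a trigger — this domain ends here.
From /n/ at 1 leftward: word edge.
From /n/ at 3 rightward: 4 /s/ transparent; 5 /s/ transparent; 6 /n/ is itself a trigger — this domain ends here.
From /n/ at 3 leftward: 2 /v/ transparent; 1 /n/ is itself a trigger — this domain ends here.
From /n/ at 6 rightward: 7 /v/ transparent; 8 /w/ → [+nasal]; 9 /v/ transparent; 10 /v/ transparent; 11 /w/ → [+nasal]; word edge.
From /n/ at 6 leftward: 5 /s/ transparent; 4 /s/ transparent; 3 /n/ is itself a trigger — this domain ends here.
[+nasal] positions on the surface: 1 3 6 8 11.

n~ v n~ s s n~ v w~ v v w~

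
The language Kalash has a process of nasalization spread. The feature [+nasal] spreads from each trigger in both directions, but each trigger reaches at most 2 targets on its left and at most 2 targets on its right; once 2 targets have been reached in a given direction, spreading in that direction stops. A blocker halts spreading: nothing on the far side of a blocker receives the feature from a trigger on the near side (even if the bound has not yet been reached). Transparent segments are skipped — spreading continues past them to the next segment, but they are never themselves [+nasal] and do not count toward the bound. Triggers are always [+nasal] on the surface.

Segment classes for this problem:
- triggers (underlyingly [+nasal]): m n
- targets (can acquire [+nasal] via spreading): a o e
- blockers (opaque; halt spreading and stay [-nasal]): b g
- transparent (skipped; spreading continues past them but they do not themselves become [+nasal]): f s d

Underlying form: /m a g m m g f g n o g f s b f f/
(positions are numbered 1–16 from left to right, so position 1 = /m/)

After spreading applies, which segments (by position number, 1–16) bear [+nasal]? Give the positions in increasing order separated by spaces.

1 2 4 5 9 10

From /m/ at 1 rightward: 2 /a/ → [+nasal]; 3 /g/ blocks.
From /m/ at 1 leftward: word edge.
From /m/ at 4 rightward: 5 /m/ is itself a trigger — this domain ends here.
From /m/ at 4 leftward: 3 /g/ blocks.
From /m/ at 5 rightward: 6 /g/ blocks.
From /m/ at 5 leftward: 4 /m/ is itself a trigger — this domain ends here.
From /n/ at 9 rightward: 10 /o/ → [+nasal]; 11 /g/ blocks.
From /n/ at 9 leftward: 8 /g/ blocks.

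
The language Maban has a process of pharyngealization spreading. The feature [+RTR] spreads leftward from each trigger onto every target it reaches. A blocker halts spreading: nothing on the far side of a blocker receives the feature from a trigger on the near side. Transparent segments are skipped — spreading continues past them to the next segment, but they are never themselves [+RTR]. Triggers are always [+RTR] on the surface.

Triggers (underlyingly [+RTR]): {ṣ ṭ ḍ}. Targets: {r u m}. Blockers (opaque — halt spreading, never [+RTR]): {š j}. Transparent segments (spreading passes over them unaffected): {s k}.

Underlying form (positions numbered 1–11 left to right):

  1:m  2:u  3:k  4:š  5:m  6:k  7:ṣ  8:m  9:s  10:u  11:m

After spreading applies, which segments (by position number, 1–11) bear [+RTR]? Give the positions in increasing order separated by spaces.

From /ṣ/ at 7 leftward: 6 /k/ transparent; 5 /m/ → [+RTR]; 4 /š/ blocks.
Targets with no active source: positions 1 2 8 10 11 stay [-emphatic].

5 7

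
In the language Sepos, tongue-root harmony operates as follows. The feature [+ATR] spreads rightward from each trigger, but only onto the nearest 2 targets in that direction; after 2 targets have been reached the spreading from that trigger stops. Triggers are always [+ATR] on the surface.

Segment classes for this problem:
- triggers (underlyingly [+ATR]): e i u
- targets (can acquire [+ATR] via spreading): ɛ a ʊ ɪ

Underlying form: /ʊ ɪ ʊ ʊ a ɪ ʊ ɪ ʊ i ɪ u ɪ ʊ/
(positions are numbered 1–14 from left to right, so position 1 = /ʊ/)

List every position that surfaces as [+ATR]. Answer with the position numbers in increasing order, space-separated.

10 11 12 13 14

From /i/ at 10 rightward: 11 /ɪ/ → [+ATR]; 12 /u/ is itself a trigger — this domain ends here.
From /u/ at 12 rightward: 13 /ɪ/ → [+ATR]; 14 /ʊ/ → [+ATR]; bound reached.
Targets with no active source: positions 1 2 3 4 5 6 7 8 9 stay [-ATR].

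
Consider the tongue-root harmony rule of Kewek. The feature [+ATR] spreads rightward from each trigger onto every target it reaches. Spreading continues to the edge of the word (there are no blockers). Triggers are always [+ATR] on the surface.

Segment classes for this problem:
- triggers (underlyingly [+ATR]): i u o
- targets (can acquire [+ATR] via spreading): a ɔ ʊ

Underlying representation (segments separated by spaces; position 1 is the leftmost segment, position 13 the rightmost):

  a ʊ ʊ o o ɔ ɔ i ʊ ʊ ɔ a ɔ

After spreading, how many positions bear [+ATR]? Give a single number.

10

From /o/ at 4 rightward: 5 /o/ is itself a trigger — this domain ends here.
From /o/ at 5 rightward: 6 /ɔ/ → [+ATR]; 7 /ɔ/ → [+ATR]; 8 /i/ is itself a trigger — this domain ends here.
From /i/ at 8 rightward: 9 /ʊ/ → [+ATR]; 10 /ʊ/ → [+ATR]; 11 /ɔ/ → [+ATR]; 12 /a/ → [+ATR]; 13 /ɔ/ → [+ATR]; word edge.
Targets with no active source: positions 1 2 3 stay [-ATR].
[+ATR] positions on the surface: 4 5 6 7 8 9 10 11 12 13.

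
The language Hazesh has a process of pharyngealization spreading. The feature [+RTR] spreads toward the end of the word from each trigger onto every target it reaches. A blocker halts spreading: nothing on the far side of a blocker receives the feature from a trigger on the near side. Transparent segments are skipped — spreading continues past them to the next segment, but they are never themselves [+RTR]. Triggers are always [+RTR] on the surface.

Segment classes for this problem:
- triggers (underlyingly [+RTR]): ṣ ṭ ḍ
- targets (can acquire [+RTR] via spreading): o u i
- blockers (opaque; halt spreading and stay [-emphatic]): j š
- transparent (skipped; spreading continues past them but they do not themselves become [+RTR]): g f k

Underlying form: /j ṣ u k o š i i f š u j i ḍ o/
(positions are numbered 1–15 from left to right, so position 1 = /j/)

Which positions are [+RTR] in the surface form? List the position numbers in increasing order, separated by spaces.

2 3 5 14 15

From /ṣ/ at 2 rightward: 3 /u/ → [+RTR]; 4 /k/ transparent; 5 /o/ → [+RTR]; 6 /š/ blocks.
From /ḍ/ at 14 rightward: 15 /o/ → [+RTR]; word edge.
Targets with no active source: positions 7 8 11 13 stay [-emphatic].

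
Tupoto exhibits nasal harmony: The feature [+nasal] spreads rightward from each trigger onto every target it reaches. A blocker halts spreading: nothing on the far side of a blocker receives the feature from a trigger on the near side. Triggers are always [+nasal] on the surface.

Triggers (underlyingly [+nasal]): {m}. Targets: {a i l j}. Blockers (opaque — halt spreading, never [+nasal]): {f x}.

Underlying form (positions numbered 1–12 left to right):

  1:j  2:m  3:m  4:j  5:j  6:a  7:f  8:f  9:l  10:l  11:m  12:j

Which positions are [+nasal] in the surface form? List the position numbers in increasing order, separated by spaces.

From /m/ at 2 rightward: 3 /m/ is itself a trigger — this domain ends here.
From /m/ at 3 rightward: 4 /j/ → [+nasal]; 5 /j/ → [+nasal]; 6 /a/ → [+nasal]; 7 /f/ blocks.
From /m/ at 11 rightward: 12 /j/ → [+nasal]; word edge.
Targets with no active source: positions 1 9 10 stay [-nasal].

2 3 4 5 6 11 12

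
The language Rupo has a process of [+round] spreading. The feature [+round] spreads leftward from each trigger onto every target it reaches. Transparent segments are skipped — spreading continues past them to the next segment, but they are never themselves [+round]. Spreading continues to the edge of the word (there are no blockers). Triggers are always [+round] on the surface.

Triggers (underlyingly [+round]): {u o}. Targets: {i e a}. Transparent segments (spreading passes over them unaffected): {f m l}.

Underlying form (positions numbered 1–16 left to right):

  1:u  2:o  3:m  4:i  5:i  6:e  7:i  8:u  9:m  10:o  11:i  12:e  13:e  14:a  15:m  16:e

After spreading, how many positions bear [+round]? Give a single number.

8

From /u/ at 1 leftward: word edge.
From /o/ at 2 leftward: 1 /u/ is itself a trigger — this domain ends here.
From /u/ at 8 leftward: 7 /i/ → [+round]; 6 /e/ → [+round]; 5 /i/ → [+round]; 4 /i/ → [+round]; 3 /m/ transparent; 2 /o/ is itself a trigger — this domain ends here.
From /o/ at 10 leftward: 9 /m/ transparent; 8 /u/ is itself a trigger — this domain ends here.
Targets with no active source: positions 11 12 13 14 16 stay [-round].
[+round] positions on the surface: 1 2 4 5 6 7 8 10.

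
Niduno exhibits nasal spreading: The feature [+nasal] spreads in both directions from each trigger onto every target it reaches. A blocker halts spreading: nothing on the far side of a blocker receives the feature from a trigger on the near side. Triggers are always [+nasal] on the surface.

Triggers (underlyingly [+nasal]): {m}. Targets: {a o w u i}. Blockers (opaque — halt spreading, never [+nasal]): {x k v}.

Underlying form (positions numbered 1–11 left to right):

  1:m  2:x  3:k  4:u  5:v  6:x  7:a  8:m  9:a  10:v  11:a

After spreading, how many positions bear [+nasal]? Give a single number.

From /m/ at 1 rightward: 2 /x/ blocks.
From /m/ at 1 leftward: word edge.
From /m/ at 8 rightward: 9 /a/ → [+nasal]; 10 /v/ blocks.
From /m/ at 8 leftward: 7 /a/ → [+nasal]; 6 /x/ blocks.
Targets with no active source: positions 4 11 stay [-nasal].
[+nasal] positions on the surface: 1 7 8 9.

4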